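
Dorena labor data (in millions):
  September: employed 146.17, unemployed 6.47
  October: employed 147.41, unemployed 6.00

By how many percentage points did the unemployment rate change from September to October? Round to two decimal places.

September: labor force = 146.17 + 6.47 = 152.64; u = 6.47/152.64 = 4.24%.
October: labor force = 147.41 + 6.00 = 153.41; u = 6.00/153.41 = 3.91%.
Change = 3.91% − 4.24% = −0.33 pp.

The unemployment rate changed by −0.33 percentage points.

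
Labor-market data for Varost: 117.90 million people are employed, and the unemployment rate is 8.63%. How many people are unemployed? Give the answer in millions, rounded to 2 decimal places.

Let U be the number unemployed. The labor force is E + U, and U/(E+U) = 0.0863.
So U = 0.0863 × 117.90 / (1 − 0.0863) = 10.1748 / 0.9137 ≈ 11.14 million.

About 11.14 million are unemployed.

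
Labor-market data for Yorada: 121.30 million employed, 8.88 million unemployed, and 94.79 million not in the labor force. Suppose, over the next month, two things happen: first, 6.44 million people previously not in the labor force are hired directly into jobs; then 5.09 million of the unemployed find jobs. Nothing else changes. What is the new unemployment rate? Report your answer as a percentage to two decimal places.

Initially, labor force = 121.30 + 8.88 = 130.18 million, so u = 8.88/130.18 = 6.82%.
After the first change, employed and labor force both rise by 6.44; unemployed unchanged → E = 127.74, U = 8.88, labor force = 136.62 million.
After the second change, unemployed falls and employed rises by 5.09; labor force unchanged → E = 132.83, U = 3.79, labor force = 136.62 million.
New unemployment rate = 3.79 / 136.62 = 2.77%.

New unemployment rate ≈ 2.77%.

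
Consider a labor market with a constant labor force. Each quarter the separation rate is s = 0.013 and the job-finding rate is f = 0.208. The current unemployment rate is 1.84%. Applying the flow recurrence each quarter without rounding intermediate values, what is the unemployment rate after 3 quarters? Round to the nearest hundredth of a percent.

Unemployment rate after three quarters ≈ 3.97%.

With a fixed labor force, u_{t+1} = u_t + s·(1−u_t) − f·u_t = u_t·(1−s−f) + s.
Here 1−s−f = 0.779 and s = 0.013.
u_1 = 0.018400 × 0.779 + 0.013 = 0.027334.
u_2 = 0.027334 × 0.779 + 0.013 = 0.034293.
u_3 = 0.034293 × 0.779 + 0.013 = 0.039714.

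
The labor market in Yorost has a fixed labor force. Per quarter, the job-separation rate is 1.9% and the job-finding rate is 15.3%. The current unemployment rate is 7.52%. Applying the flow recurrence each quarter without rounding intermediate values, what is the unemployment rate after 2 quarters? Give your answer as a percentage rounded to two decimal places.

With a fixed labor force, u_{t+1} = u_t + s·(1−u_t) − f·u_t = u_t·(1−s−f) + s.
Here 1−s−f = 0.828 and s = 0.019.
u_1 = 0.075200 × 0.828 + 0.019 = 0.081266.
u_2 = 0.081266 × 0.828 + 0.019 = 0.086288.

Unemployment rate after two quarters ≈ 8.63%.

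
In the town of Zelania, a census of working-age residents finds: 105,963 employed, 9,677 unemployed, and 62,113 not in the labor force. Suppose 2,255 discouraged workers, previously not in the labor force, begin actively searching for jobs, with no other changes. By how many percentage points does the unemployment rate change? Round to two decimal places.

Initially, labor force = 105,963 + 9,677 = 115,640, so u = 9,677/115,640 = 8.37%.
After the change, unemployed and labor force both rise by 2,255 → E = 105,963, U = 11,932, labor force = 117,895.
New unemployment rate = 11,932 / 117,895 = 10.12%.
Change = 10.12% − 8.37% = +1.75 percentage points.

The unemployment rate changes by +1.75 percentage points.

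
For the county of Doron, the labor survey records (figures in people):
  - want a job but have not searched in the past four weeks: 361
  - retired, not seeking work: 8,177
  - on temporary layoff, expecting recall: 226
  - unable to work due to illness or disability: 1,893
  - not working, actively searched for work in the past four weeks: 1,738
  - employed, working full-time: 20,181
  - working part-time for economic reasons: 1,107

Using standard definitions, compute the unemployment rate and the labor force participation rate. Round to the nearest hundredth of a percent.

Unemployment rate ≈ 8.45%; labor force participation rate ≈ 69.03%.

Employed = 20,181 + 1,107 = 21,288 (anyone who worked, including part-time for economic reasons, counts as employed).
Unemployed = 226 + 1,738 = 1,964 (jobless and actively searching, or on temporary layoff).
Labor force = 21,288 + 1,964 = 23,252.
Not in labor force = 361 + 8,177 + 1,893 = 10,431 (those not working and not actively searching are outside the labor force — including those who want a job but have given up searching).
Civilian working-age population = 23,252 + 10,431 = 33,683.
Unemployment rate = 1,964 / 23,252 = 8.45%.
Labor force participation rate = 23,252 / 33,683 = 69.03%.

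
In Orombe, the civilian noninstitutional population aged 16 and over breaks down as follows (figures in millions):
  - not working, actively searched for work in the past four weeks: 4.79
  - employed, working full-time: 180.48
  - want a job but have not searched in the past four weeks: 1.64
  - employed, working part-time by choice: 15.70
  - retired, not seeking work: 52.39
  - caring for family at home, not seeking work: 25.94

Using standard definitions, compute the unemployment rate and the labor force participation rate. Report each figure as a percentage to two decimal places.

Employed = 180.48 + 15.70 = 196.18 million.
Unemployed = 4.79 million.
Labor force = 196.18 + 4.79 = 200.97 million.
Not in labor force = 1.64 + 52.39 + 25.94 = 79.97 million (those not working and not actively searching are outside the labor force — including those who want a job but have given up searching).
Civilian working-age population = 200.97 + 79.97 = 280.94 million.
Unemployment rate = 4.79 / 200.97 = 2.38%.
Labor force participation rate = 200.97 / 280.94 = 71.53%.

Unemployment rate ≈ 2.38%; labor force participation rate ≈ 71.53%.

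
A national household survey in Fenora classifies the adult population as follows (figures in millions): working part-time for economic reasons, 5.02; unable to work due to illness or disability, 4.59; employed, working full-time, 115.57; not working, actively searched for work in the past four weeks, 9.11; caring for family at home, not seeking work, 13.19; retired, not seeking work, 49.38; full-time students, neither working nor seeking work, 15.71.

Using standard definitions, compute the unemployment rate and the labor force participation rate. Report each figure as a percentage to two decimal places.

Employed = 5.02 + 115.57 = 120.59 million (anyone who worked, including part-time for economic reasons, counts as employed).
Unemployed = 9.11 million.
Labor force = 120.59 + 9.11 = 129.70 million.
Not in labor force = 4.59 + 13.19 + 49.38 + 15.71 = 82.87 million (those not working and not actively searching are outside the labor force).
Civilian working-age population = 129.70 + 82.87 = 212.57 million.
Unemployment rate = 9.11 / 129.70 = 7.02%.
Labor force participation rate = 129.70 / 212.57 = 61.02%.

Unemployment rate ≈ 7.02%; labor force participation rate ≈ 61.02%.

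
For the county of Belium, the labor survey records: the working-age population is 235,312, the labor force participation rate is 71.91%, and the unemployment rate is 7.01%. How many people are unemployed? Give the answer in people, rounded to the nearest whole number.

Labor force = 0.7191 × 235,312 = 169,213.
Unemployed = 0.0701 × 169,213 ≈ 11,862.

About 11,862 are unemployed.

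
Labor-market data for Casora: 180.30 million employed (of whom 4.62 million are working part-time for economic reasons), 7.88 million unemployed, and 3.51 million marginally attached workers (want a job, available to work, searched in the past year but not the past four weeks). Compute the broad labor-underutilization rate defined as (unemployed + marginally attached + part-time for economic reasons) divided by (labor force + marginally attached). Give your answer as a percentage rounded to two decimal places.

Labor force = 180.30 + 7.88 = 188.18 million.
Numerator = 7.88 + 3.51 + 4.62 = 16.01 million.
Denominator = 188.18 + 3.51 = 191.69 million.
Broad rate = 16.01 / 191.69 = 8.35%.

Broad underutilization rate ≈ 8.35%.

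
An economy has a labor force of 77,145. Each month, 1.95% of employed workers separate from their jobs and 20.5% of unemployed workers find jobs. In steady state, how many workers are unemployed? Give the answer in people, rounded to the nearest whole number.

About 6,701 are unemployed in steady state.

Steady-state unemployment rate u* = s/(s+f) = 1.95/(1.95+20.5) = 0.086860.
Unemployed = u* × labor force = 0.086860 × 77,145 ≈ 6,701.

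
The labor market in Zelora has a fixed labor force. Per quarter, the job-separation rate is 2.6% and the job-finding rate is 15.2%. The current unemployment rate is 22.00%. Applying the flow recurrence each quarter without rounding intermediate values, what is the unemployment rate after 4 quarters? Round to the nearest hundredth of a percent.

With a fixed labor force, u_{t+1} = u_t + s·(1−u_t) − f·u_t = u_t·(1−s−f) + s.
Here 1−s−f = 0.822 and s = 0.026.
u_1 = 0.220000 × 0.822 + 0.026 = 0.206840.
u_2 = 0.206840 × 0.822 + 0.026 = 0.196022.
u_3 = 0.196022 × 0.822 + 0.026 = 0.187130.
u_4 = 0.187130 × 0.822 + 0.026 = 0.179821.

Unemployment rate after four quarters ≈ 17.98%.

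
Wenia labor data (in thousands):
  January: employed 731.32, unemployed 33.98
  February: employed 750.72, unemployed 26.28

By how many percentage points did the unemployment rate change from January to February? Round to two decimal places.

January: labor force = 731.32 + 33.98 = 765.30; u = 33.98/765.30 = 4.44%.
February: labor force = 750.72 + 26.28 = 777.00; u = 26.28/777.00 = 3.38%.
Change = 3.38% − 4.44% = −1.06 pp.

The unemployment rate changed by −1.06 percentage points.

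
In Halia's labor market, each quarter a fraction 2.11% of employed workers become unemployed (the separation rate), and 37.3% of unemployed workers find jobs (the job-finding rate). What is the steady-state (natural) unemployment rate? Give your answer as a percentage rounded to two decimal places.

Steady-state unemployment rate ≈ 5.35%.

At steady state the flows balance: s·E = f·U, so U/(E+U) = s/(s+f).
u* = 2.11 / (2.11 + 37.3) = 2.11 / 39.41 = 5.35%.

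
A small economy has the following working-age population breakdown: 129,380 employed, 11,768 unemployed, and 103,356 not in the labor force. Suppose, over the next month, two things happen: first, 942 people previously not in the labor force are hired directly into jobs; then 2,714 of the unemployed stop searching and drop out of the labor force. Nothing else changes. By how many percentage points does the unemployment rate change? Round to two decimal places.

Initially, labor force = 129,380 + 11,768 = 141,148, so u = 11,768/141,148 = 8.34%.
After the first change, employed and labor force both rise by 942; unemployed unchanged → E = 130,322, U = 11,768, labor force = 142,090.
After the second change, unemployed and labor force both fall by 2,714 → E = 130,322, U = 9,054, labor force = 139,376.
New unemployment rate = 9,054 / 139,376 = 6.50%.
Change = 6.50% − 8.34% = −1.84 percentage points.

The unemployment rate changes by −1.84 percentage points.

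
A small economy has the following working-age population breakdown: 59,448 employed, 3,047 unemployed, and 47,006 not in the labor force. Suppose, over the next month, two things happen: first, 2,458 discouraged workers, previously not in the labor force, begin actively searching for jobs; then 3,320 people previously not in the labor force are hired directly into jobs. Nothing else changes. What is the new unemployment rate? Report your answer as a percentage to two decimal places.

Initially, labor force = 59,448 + 3,047 = 62,495, so u = 3,047/62,495 = 4.88%.
After the first change, unemployed and labor force both rise by 2,458 → E = 59,448, U = 5,505, labor force = 64,953.
After the second change, employed and labor force both rise by 3,320; unemployed unchanged → E = 62,768, U = 5,505, labor force = 68,273.
New unemployment rate = 5,505 / 68,273 = 8.06%.

New unemployment rate ≈ 8.06%.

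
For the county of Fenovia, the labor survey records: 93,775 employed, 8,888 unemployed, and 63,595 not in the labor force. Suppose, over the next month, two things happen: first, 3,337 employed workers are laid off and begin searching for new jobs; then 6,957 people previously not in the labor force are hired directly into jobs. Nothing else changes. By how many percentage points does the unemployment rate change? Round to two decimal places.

The unemployment rate changes by +2.49 percentage points.

Initially, labor force = 93,775 + 8,888 = 102,663, so u = 8,888/102,663 = 8.66%.
After the first change, employed falls and unemployed rises by 3,337; labor force unchanged → E = 90,438, U = 12,225, labor force = 102,663.
After the second change, employed and labor force both rise by 6,957; unemployed unchanged → E = 97,395, U = 12,225, labor force = 109,620.
New unemployment rate = 12,225 / 109,620 = 11.15%.
Change = 11.15% − 8.66% = +2.49 percentage points.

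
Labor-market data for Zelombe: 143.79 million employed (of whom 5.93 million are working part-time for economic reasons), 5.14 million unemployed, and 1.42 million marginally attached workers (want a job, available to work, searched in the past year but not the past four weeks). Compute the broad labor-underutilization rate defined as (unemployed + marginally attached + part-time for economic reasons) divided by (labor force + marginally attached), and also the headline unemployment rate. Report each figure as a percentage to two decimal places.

Labor force = 143.79 + 5.14 = 148.93 million.
Numerator = 5.14 + 1.42 + 5.93 = 12.49 million.
Denominator = 148.93 + 1.42 = 150.35 million.
Broad rate = 12.49 / 150.35 = 8.31%.
Headline unemployment rate = 5.14 / 148.93 = 3.45%.

Broad underutilization rate ≈ 8.31%; headline unemployment rate ≈ 3.45%.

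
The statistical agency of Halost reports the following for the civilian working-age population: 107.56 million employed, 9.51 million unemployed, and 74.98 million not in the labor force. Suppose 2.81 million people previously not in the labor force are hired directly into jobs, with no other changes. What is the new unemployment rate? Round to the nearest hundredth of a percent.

New unemployment rate ≈ 7.93%.

Initially, labor force = 107.56 + 9.51 = 117.07 million, so u = 9.51/117.07 = 8.12%.
After the change, employed and labor force both rise by 2.81; unemployed unchanged → E = 110.37, U = 9.51, labor force = 119.88 million.
New unemployment rate = 9.51 / 119.88 = 7.93%.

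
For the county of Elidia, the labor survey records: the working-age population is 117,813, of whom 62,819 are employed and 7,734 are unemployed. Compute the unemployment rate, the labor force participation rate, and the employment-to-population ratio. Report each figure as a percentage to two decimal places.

Unemployment rate ≈ 10.96%; labor force participation rate ≈ 59.89%; employment-population ratio ≈ 53.32%.

Labor force = employed + unemployed = 62,819 + 7,734 = 70,553.
Unemployment rate = 7,734 / 70,553 = 10.96%.
Labor force participation rate = 70,553 / 117,813 = 59.89%.
Employment-population ratio = 62,819 / 117,813 = 53.32%.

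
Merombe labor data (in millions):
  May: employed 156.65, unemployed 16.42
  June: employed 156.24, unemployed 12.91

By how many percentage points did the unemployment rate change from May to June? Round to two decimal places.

The unemployment rate changed by −1.86 percentage points.

May: labor force = 156.65 + 16.42 = 173.07; u = 16.42/173.07 = 9.49%.
June: labor force = 156.24 + 12.91 = 169.15; u = 12.91/169.15 = 7.63%.
Change = 7.63% − 9.49% = −1.86 pp.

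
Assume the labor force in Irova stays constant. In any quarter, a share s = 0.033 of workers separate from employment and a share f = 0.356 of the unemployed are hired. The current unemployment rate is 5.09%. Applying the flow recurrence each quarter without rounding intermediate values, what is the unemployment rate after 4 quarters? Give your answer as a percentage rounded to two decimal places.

Unemployment rate after four quarters ≈ 8.01%.

With a fixed labor force, u_{t+1} = u_t + s·(1−u_t) − f·u_t = u_t·(1−s−f) + s.
Here 1−s−f = 0.611 and s = 0.033.
u_1 = 0.050900 × 0.611 + 0.033 = 0.064100.
u_2 = 0.064100 × 0.611 + 0.033 = 0.072165.
u_3 = 0.072165 × 0.611 + 0.033 = 0.077093.
u_4 = 0.077093 × 0.611 + 0.033 = 0.080104.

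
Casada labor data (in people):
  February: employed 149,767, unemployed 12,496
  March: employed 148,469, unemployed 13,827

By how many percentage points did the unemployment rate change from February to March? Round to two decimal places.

The unemployment rate changed by +0.82 percentage points.

February: labor force = 149,767 + 12,496 = 162,263; u = 12,496/162,263 = 7.70%.
March: labor force = 148,469 + 13,827 = 162,296; u = 13,827/162,296 = 8.52%.
Change = 8.52% − 7.70% = +0.82 pp.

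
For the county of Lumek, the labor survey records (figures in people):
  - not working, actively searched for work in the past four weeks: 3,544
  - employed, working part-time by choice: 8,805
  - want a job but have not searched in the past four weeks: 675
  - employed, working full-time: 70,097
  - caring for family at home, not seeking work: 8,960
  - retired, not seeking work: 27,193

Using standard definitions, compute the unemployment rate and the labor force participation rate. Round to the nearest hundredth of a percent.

Employed = 8,805 + 70,097 = 78,902.
Unemployed = 3,544.
Labor force = 78,902 + 3,544 = 82,446.
Not in labor force = 675 + 8,960 + 27,193 = 36,828 (those not working and not actively searching are outside the labor force — including those who want a job but have given up searching).
Civilian working-age population = 82,446 + 36,828 = 119,274.
Unemployment rate = 3,544 / 82,446 = 4.30%.
Labor force participation rate = 82,446 / 119,274 = 69.12%.

Unemployment rate ≈ 4.30%; labor force participation rate ≈ 69.12%.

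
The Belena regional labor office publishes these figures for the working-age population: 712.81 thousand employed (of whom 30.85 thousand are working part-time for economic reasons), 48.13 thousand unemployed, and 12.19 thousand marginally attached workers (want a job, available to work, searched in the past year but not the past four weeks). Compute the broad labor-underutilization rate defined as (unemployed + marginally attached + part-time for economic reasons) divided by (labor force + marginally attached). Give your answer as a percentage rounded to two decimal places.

Labor force = 712.81 + 48.13 = 760.94 thousand.
Numerator = 48.13 + 12.19 + 30.85 = 91.17 thousand.
Denominator = 760.94 + 12.19 = 773.13 thousand.
Broad rate = 91.17 / 773.13 = 11.79%.

Broad underutilization rate ≈ 11.79%.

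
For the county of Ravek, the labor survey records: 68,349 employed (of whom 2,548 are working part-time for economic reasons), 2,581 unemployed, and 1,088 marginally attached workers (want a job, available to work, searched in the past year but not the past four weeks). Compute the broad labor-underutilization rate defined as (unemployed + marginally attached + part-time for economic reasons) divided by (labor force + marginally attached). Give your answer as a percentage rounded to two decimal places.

Broad underutilization rate ≈ 8.63%.

Labor force = 68,349 + 2,581 = 70,930.
Numerator = 2,581 + 1,088 + 2,548 = 6,217.
Denominator = 70,930 + 1,088 = 72,018.
Broad rate = 6,217 / 72,018 = 8.63%.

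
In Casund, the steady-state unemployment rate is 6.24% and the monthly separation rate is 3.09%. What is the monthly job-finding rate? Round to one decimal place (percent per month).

From u* = s/(s+f): f = s·(1−u)/u.
f = 3.09 × (1 − 0.0624) / 0.0624 = 2.8972 / 0.0624 ≈ 46.4% per month.

Job-finding rate ≈ 46.4% per month.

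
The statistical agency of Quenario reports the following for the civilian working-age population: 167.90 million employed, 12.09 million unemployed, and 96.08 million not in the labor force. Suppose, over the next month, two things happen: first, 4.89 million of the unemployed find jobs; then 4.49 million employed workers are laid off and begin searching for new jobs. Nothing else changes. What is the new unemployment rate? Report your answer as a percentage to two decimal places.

New unemployment rate ≈ 6.49%.

Initially, labor force = 167.90 + 12.09 = 179.99 million, so u = 12.09/179.99 = 6.72%.
After the first change, unemployed falls and employed rises by 4.89; labor force unchanged → E = 172.79, U = 7.20, labor force = 179.99 million.
After the second change, employed falls and unemployed rises by 4.49; labor force unchanged → E = 168.30, U = 11.69, labor force = 179.99 million.
New unemployment rate = 11.69 / 179.99 = 6.49%.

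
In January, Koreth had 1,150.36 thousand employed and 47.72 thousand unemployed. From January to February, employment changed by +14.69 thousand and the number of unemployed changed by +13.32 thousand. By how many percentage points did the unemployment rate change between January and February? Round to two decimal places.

January: labor force = 1,150.36 + 47.72 = 1,198.08; u = 47.72/1,198.08 = 3.98%.
February: labor force = 1,165.05 + 61.04 = 1,226.09; u = 61.04/1,226.09 = 4.98%.
Change = 4.98% − 3.98% = +1.00 pp.

The unemployment rate changed by +1.00 percentage points.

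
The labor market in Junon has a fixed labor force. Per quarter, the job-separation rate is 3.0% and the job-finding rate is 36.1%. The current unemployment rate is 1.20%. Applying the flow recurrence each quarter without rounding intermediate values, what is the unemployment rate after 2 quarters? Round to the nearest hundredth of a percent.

Unemployment rate after two quarters ≈ 5.27%.

With a fixed labor force, u_{t+1} = u_t + s·(1−u_t) − f·u_t = u_t·(1−s−f) + s.
Here 1−s−f = 0.609 and s = 0.030.
u_1 = 0.012000 × 0.609 + 0.030 = 0.037308.
u_2 = 0.037308 × 0.609 + 0.030 = 0.052721.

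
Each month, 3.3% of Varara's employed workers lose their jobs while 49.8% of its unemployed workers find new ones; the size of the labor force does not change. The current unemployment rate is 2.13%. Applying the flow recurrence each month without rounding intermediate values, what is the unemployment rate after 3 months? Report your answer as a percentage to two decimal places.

Unemployment rate after three months ≈ 5.79%.

With a fixed labor force, u_{t+1} = u_t + s·(1−u_t) − f·u_t = u_t·(1−s−f) + s.
Here 1−s−f = 0.469 and s = 0.033.
u_1 = 0.021300 × 0.469 + 0.033 = 0.042990.
u_2 = 0.042990 × 0.469 + 0.033 = 0.053162.
u_3 = 0.053162 × 0.469 + 0.033 = 0.057933.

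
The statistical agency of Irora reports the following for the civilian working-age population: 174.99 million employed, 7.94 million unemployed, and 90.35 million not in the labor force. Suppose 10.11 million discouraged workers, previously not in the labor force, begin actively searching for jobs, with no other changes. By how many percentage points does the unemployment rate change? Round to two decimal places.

Initially, labor force = 174.99 + 7.94 = 182.93 million, so u = 7.94/182.93 = 4.34%.
After the change, unemployed and labor force both rise by 10.11 → E = 174.99, U = 18.05, labor force = 193.04 million.
New unemployment rate = 18.05 / 193.04 = 9.35%.
Change = 9.35% − 4.34% = +5.01 percentage points.

The unemployment rate changes by +5.01 percentage points.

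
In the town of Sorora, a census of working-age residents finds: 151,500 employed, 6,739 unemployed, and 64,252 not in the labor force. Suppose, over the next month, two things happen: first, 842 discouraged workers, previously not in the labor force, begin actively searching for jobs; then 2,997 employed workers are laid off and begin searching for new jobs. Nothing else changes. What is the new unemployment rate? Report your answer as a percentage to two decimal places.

New unemployment rate ≈ 6.65%.

Initially, labor force = 151,500 + 6,739 = 158,239, so u = 6,739/158,239 = 4.26%.
After the first change, unemployed and labor force both rise by 842 → E = 151,500, U = 7,581, labor force = 159,081.
After the second change, employed falls and unemployed rises by 2,997; labor force unchanged → E = 148,503, U = 10,578, labor force = 159,081.
New unemployment rate = 10,578 / 159,081 = 6.65%.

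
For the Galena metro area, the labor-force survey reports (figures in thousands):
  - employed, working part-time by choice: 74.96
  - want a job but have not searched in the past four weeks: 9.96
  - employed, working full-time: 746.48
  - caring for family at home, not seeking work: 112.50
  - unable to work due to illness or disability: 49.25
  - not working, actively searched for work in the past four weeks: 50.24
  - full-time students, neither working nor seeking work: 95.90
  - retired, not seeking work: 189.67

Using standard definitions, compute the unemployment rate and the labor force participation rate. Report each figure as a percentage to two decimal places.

Unemployment rate ≈ 5.76%; labor force participation rate ≈ 65.59%.

Employed = 74.96 + 746.48 = 821.44 thousand.
Unemployed = 50.24 thousand.
Labor force = 821.44 + 50.24 = 871.68 thousand.
Not in labor force = 9.96 + 112.50 + 49.25 + 95.90 + 189.67 = 457.28 thousand (those not working and not actively searching are outside the labor force — including those who want a job but have given up searching).
Civilian working-age population = 871.68 + 457.28 = 1,328.96 thousand.
Unemployment rate = 50.24 / 871.68 = 5.76%.
Labor force participation rate = 871.68 / 1,328.96 = 65.59%.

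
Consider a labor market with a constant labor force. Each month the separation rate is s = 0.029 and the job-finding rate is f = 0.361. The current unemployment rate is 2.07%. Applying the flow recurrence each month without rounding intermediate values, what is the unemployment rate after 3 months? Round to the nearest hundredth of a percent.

Unemployment rate after three months ≈ 6.22%.

With a fixed labor force, u_{t+1} = u_t + s·(1−u_t) − f·u_t = u_t·(1−s−f) + s.
Here 1−s−f = 0.610 and s = 0.029.
u_1 = 0.020700 × 0.610 + 0.029 = 0.041627.
u_2 = 0.041627 × 0.610 + 0.029 = 0.054392.
u_3 = 0.054392 × 0.610 + 0.029 = 0.062179.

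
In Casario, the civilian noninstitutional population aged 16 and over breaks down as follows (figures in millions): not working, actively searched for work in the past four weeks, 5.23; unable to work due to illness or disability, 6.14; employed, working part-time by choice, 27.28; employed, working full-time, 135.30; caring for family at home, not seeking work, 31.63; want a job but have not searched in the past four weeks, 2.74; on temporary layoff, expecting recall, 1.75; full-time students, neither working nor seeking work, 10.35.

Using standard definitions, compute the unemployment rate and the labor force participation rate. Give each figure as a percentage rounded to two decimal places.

Employed = 27.28 + 135.30 = 162.58 million.
Unemployed = 5.23 + 1.75 = 6.98 million (jobless and actively searching, or on temporary layoff).
Labor force = 162.58 + 6.98 = 169.56 million.
Not in labor force = 6.14 + 31.63 + 2.74 + 10.35 = 50.86 million (those not working and not actively searching are outside the labor force — including those who want a job but have given up searching).
Civilian working-age population = 169.56 + 50.86 = 220.42 million.
Unemployment rate = 6.98 / 169.56 = 4.12%.
Labor force participation rate = 169.56 / 220.42 = 76.93%.

Unemployment rate ≈ 4.12%; labor force participation rate ≈ 76.93%.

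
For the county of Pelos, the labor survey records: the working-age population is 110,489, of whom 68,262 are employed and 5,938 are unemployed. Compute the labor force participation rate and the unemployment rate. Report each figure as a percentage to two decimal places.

Labor force participation rate ≈ 67.16%; unemployment rate ≈ 8.00%.

Labor force = employed + unemployed = 68,262 + 5,938 = 74,200.
Unemployment rate = 5,938 / 74,200 = 8.00%.
Labor force participation rate = 74,200 / 110,489 = 67.16%.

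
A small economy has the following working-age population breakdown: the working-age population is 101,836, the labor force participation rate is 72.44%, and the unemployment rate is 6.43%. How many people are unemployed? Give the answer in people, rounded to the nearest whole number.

Labor force = 0.7244 × 101,836 = 73,770.
Unemployed = 0.0643 × 73,770 ≈ 4,743.

About 4,743 are unemployed.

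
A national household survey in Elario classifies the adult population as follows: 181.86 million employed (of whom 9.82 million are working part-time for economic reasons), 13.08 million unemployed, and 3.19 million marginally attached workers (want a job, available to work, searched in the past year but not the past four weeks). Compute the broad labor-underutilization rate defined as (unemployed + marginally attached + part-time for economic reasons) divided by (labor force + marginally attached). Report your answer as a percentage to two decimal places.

Broad underutilization rate ≈ 13.17%.

Labor force = 181.86 + 13.08 = 194.94 million.
Numerator = 13.08 + 3.19 + 9.82 = 26.09 million.
Denominator = 194.94 + 3.19 = 198.13 million.
Broad rate = 26.09 / 198.13 = 13.17%.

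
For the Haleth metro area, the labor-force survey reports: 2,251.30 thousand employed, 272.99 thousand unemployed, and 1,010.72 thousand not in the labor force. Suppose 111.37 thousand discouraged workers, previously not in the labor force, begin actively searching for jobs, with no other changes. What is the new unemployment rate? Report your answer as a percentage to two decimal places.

Initially, labor force = 2,251.30 + 272.99 = 2,524.29 thousand, so u = 272.99/2,524.29 = 10.81%.
After the change, unemployed and labor force both rise by 111.37 → E = 2,251.30, U = 384.36, labor force = 2,635.66 thousand.
New unemployment rate = 384.36 / 2,635.66 = 14.58%.

New unemployment rate ≈ 14.58%.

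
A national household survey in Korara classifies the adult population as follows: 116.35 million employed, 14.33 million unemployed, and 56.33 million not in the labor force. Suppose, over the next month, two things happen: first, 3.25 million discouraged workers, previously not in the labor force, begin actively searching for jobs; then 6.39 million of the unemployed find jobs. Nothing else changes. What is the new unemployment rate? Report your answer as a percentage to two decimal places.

New unemployment rate ≈ 8.36%.

Initially, labor force = 116.35 + 14.33 = 130.68 million, so u = 14.33/130.68 = 10.97%.
After the first change, unemployed and labor force both rise by 3.25 → E = 116.35, U = 17.58, labor force = 133.93 million.
After the second change, unemployed falls and employed rises by 6.39; labor force unchanged → E = 122.74, U = 11.19, labor force = 133.93 million.
New unemployment rate = 11.19 / 133.93 = 8.36%.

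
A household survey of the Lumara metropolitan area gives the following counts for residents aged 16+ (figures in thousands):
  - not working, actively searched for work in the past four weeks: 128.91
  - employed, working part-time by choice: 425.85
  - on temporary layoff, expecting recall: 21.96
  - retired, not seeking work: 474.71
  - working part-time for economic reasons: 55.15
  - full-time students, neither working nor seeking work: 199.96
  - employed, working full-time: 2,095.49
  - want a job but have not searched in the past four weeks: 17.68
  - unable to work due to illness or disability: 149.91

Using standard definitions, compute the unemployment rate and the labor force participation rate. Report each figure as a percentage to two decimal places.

Employed = 425.85 + 55.15 + 2,095.49 = 2,576.49 thousand (anyone who worked, including part-time for economic reasons, counts as employed).
Unemployed = 128.91 + 21.96 = 150.87 thousand (jobless and actively searching, or on temporary layoff).
Labor force = 2,576.49 + 150.87 = 2,727.36 thousand.
Not in labor force = 474.71 + 199.96 + 17.68 + 149.91 = 842.26 thousand (those not working and not actively searching are outside the labor force — including those who want a job but have given up searching).
Civilian working-age population = 2,727.36 + 842.26 = 3,569.62 thousand.
Unemployment rate = 150.87 / 2,727.36 = 5.53%.
Labor force participation rate = 2,727.36 / 3,569.62 = 76.40%.

Unemployment rate ≈ 5.53%; labor force participation rate ≈ 76.40%.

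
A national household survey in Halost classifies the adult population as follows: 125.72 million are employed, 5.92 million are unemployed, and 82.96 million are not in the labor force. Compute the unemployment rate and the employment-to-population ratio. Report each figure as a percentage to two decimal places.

Unemployment rate ≈ 4.50%; employment-population ratio ≈ 58.58%.

Labor force = employed + unemployed = 125.72 + 5.92 = 131.64 million.
Working-age population = 131.64 + 82.96 = 214.60 million.
Unemployment rate = 5.92 / 131.64 = 4.50%.
Employment-population ratio = 125.72 / 214.60 = 58.58%.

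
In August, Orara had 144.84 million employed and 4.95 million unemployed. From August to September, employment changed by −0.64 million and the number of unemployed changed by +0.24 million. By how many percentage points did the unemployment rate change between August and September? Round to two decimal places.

The unemployment rate changed by +0.17 percentage points.

August: labor force = 144.84 + 4.95 = 149.79; u = 4.95/149.79 = 3.30%.
September: labor force = 144.20 + 5.19 = 149.39; u = 5.19/149.39 = 3.47%.
Change = 3.47% − 3.30% = +0.17 pp.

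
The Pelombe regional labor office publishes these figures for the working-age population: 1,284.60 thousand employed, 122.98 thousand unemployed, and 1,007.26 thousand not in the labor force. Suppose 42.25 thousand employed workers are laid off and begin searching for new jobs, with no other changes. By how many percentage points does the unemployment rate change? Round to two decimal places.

The unemployment rate changes by +3.00 percentage points.

Initially, labor force = 1,284.60 + 122.98 = 1,407.58 thousand, so u = 122.98/1,407.58 = 8.74%.
After the change, employed falls and unemployed rises by 42.25; labor force unchanged → E = 1,242.35, U = 165.23, labor force = 1,407.58 thousand.
New unemployment rate = 165.23 / 1,407.58 = 11.74%.
Change = 11.74% − 8.74% = +3.00 percentage points.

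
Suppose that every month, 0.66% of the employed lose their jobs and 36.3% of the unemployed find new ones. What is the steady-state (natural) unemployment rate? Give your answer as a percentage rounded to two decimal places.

At steady state the flows balance: s·E = f·U, so U/(E+U) = s/(s+f).
u* = 0.66 / (0.66 + 36.3) = 0.66 / 36.96 = 1.79%.

Steady-state unemployment rate ≈ 1.79%.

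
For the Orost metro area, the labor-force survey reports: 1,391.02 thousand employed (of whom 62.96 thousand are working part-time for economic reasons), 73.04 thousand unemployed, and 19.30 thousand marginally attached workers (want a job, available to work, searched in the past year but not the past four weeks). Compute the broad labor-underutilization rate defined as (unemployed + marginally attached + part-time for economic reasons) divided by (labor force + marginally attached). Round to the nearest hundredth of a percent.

Broad underutilization rate ≈ 10.47%.

Labor force = 1,391.02 + 73.04 = 1,464.06 thousand.
Numerator = 73.04 + 19.30 + 62.96 = 155.30 thousand.
Denominator = 1,464.06 + 19.30 = 1,483.36 thousand.
Broad rate = 155.30 / 1,483.36 = 10.47%.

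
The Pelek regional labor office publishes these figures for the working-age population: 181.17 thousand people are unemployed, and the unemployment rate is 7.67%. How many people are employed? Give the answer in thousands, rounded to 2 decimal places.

Labor force = U / u = 181.17 / 0.0767 ≈ 2,362.06 thousand.
Employed = labor force − unemployed = 2,362.06 − 181.17 = 2,180.89 thousand.

About 2,180.89 thousand are employed.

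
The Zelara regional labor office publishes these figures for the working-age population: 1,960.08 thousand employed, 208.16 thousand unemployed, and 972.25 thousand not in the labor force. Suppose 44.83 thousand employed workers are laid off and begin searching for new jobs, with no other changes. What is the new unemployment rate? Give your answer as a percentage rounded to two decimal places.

Initially, labor force = 1,960.08 + 208.16 = 2,168.24 thousand, so u = 208.16/2,168.24 = 9.60%.
After the change, employed falls and unemployed rises by 44.83; labor force unchanged → E = 1,915.25, U = 252.99, labor force = 2,168.24 thousand.
New unemployment rate = 252.99 / 2,168.24 = 11.67%.

New unemployment rate ≈ 11.67%.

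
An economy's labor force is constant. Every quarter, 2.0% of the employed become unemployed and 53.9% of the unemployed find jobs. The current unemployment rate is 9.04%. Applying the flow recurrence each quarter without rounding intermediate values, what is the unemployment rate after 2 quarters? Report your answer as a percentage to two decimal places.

With a fixed labor force, u_{t+1} = u_t + s·(1−u_t) − f·u_t = u_t·(1−s−f) + s.
Here 1−s−f = 0.441 and s = 0.020.
u_1 = 0.090400 × 0.441 + 0.020 = 0.059866.
u_2 = 0.059866 × 0.441 + 0.020 = 0.046401.

Unemployment rate after two quarters ≈ 4.64%.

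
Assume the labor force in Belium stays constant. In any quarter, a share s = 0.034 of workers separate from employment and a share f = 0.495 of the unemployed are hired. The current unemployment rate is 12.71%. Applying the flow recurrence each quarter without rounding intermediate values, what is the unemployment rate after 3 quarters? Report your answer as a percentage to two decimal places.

Unemployment rate after three quarters ≈ 7.08%.

With a fixed labor force, u_{t+1} = u_t + s·(1−u_t) − f·u_t = u_t·(1−s−f) + s.
Here 1−s−f = 0.471 and s = 0.034.
u_1 = 0.127100 × 0.471 + 0.034 = 0.093864.
u_2 = 0.093864 × 0.471 + 0.034 = 0.078210.
u_3 = 0.078210 × 0.471 + 0.034 = 0.070837.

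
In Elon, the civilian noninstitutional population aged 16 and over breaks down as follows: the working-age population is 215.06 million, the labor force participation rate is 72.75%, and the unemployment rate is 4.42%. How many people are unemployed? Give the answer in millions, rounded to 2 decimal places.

About 6.92 million are unemployed.

Labor force = 0.7275 × 215.06 = 156.46 million.
Unemployed = 0.0442 × 156.46 ≈ 6.92 million.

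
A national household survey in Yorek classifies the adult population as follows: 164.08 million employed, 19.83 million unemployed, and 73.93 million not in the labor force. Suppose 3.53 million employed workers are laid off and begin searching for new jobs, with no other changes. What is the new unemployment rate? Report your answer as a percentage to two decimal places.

New unemployment rate ≈ 12.70%.

Initially, labor force = 164.08 + 19.83 = 183.91 million, so u = 19.83/183.91 = 10.78%.
After the change, employed falls and unemployed rises by 3.53; labor force unchanged → E = 160.55, U = 23.36, labor force = 183.91 million.
New unemployment rate = 23.36 / 183.91 = 12.70%.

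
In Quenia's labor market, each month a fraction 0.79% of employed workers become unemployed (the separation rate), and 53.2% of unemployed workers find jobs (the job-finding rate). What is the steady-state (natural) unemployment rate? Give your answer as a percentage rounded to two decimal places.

At steady state the flows balance: s·E = f·U, so U/(E+U) = s/(s+f).
u* = 0.79 / (0.79 + 53.2) = 0.79 / 53.99 = 1.46%.

Steady-state unemployment rate ≈ 1.46%.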